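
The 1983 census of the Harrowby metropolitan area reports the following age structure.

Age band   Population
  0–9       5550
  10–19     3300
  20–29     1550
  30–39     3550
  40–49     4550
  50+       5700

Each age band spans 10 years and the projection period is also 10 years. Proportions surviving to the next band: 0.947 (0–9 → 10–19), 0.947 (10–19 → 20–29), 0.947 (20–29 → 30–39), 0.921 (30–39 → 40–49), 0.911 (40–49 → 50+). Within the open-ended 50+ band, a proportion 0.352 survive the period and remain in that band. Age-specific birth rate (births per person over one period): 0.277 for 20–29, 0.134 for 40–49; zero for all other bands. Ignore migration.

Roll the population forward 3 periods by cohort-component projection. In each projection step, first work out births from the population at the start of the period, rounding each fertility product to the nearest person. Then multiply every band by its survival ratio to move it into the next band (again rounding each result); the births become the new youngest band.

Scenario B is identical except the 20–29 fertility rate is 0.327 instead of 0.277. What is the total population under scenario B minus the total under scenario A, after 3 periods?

466

(Bands numbered youngest = 1 to oldest = 6.)
After projecting period 1:
Births: 1550 × 0.277 = 429, 4550 × 0.134 = 610 ⇒ total 1039
Band 2: 5550 × 0.947 = 5256
Band 3: 3300 × 0.947 = 3125
Band 4: 1550 × 0.947 = 1468
Band 5: 3550 × 0.921 = 3270
Band 6: 4550 × 0.911 + 5700 × 0.352 = 4145 + 2006 = 6151
Population now: 0–9=1039, 10–19=5256, 20–29=3125, 30–39=1468, 40–49=3270, 50+=6151
After projecting period 2:
Births: 3125 × 0.277 = 866, 3270 × 0.134 = 438 ⇒ total 1304
Band 2: 1039 × 0.947 = 984
Band 3: 5256 × 0.947 = 4977
Band 4: 3125 × 0.947 = 2959
Band 5: 1468 × 0.921 = 1352
Band 6: 3270 × 0.911 + 6151 × 0.352 = 2979 + 2165 = 5144
Population now: 0–9=1304, 10–19=984, 20–29=4977, 30–39=2959, 40–49=1352, 50+=5144
After projecting period 3:
Births: 4977 × 0.277 = 1379, 1352 × 0.134 = 181 ⇒ total 1560
Band 2: 1304 × 0.947 = 1235
Band 3: 984 × 0.947 = 932
Band 4: 4977 × 0.947 = 4713
Band 5: 2959 × 0.921 = 2725
Band 6: 1352 × 0.911 + 5144 × 0.352 = 1232 + 1811 = 3043
Population now: 0–9=1560, 10–19=1235, 20–29=932, 30–39=4713, 40–49=2725, 50+=3043
Scenario A total after 3 periods: 14208
Scenario B projection —
After projecting period 1:
Births: 1550 × 0.327 = 507, 4550 × 0.134 = 610 ⇒ total 1117
Band 2: 5550 × 0.947 = 5256
Band 3: 3300 × 0.947 = 3125
Band 4: 1550 × 0.947 = 1468
Band 5: 3550 × 0.921 = 3270
Band 6: 4550 × 0.911 + 5700 × 0.352 = 4145 + 2006 = 6151
Population now: 0–9=1117, 10–19=5256, 20–29=3125, 30–39=1468, 40–49=3270, 50+=6151
After projecting period 2:
Births: 3125 × 0.327 = 1022, 3270 × 0.134 = 438 ⇒ total 1460
Band 2: 1117 × 0.947 = 1058
Band 3: 5256 × 0.947 = 4977
Band 4: 3125 × 0.947 = 2959
Band 5: 1468 × 0.921 = 1352
Band 6: 3270 × 0.911 + 6151 × 0.352 = 2979 + 2165 = 5144
Population now: 0–9=1460, 10–19=1058, 20–29=4977, 30–39=2959, 40–49=1352, 50+=5144
After projecting period 3:
Births: 4977 × 0.327 = 1627, 1352 × 0.134 = 181 ⇒ total 1808
Band 2: 1460 × 0.947 = 1383
Band 3: 1058 × 0.947 = 1002
Band 4: 4977 × 0.947 = 4713
Band 5: 2959 × 0.921 = 2725
Band 6: 1352 × 0.911 + 5144 × 0.352 = 1232 + 1811 = 3043
Population now: 0–9=1808, 10–19=1383, 20–29=1002, 30–39=4713, 40–49=2725, 50+=3043
Scenario B total after 3 periods: 14674
Difference B − A = 14674 − 14208 = 466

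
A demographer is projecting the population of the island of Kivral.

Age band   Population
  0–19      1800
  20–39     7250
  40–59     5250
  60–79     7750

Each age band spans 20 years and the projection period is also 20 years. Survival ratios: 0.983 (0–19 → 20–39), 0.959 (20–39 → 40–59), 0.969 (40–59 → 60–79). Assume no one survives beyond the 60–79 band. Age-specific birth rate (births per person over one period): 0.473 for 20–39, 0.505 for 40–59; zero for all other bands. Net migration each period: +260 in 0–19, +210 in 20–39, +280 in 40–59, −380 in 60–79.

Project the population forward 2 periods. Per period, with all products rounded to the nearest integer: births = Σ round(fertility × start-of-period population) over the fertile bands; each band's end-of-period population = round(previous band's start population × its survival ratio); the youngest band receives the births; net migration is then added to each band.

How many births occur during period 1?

— Period 1 —
Births: 7250 × 0.473 = 3429, 5250 × 0.505 = 2651 — total 6080
20–39: 1800 × 0.983 = 1769
40–59: 7250 × 0.959 = 6953
60–79: 5250 × 0.969 = 5087
Net migration: 0–19 + 260 → 6340; 20–39 + 210 → 1979; 40–59 + 280 → 7233; 60–79 − 380 → 4707
Population now: 0–19=6340, 20–39=1979, 40–59=7233, 60–79=4707

6080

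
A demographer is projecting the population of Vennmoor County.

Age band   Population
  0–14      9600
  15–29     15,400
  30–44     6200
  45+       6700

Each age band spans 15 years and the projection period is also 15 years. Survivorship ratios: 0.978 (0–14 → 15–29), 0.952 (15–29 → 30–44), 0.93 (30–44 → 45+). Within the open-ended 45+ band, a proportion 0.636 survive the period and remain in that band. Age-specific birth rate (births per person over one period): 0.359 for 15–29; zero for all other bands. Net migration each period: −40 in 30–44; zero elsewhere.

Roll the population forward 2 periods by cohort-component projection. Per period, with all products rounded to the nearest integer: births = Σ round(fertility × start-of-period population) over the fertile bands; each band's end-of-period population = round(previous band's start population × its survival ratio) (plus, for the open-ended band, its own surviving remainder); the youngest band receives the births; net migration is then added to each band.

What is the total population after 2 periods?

(Groups numbered youngest = 1 to oldest = 4.)
— Period 1 —
Births: 15400 * 0.359 = 5529
Group 2: 9600 * 0.978 = 9389
Group 3: 15400 * 0.952 = 14661
Group 4: 6200 * 0.93 + 6700 * 0.636 = 5766 + 4261 = 10027
Net migration: Group 3 − 40 → 14621
Population now: 0–14=5529, 15–29=9389, 30–44=14621, 45+=10027
— Period 2 —
Births: 9389 * 0.359 = 3371
Group 2: 5529 * 0.978 = 5407
Group 3: 9389 * 0.952 = 8938
Group 4: 14621 * 0.93 + 10027 * 0.636 = 13598 + 6377 = 19975
Net migration: Group 3 − 40 → 8898
Population now: 0–14=3371, 15–29=5407, 30–44=8898, 45+=19975
Total after period 2: 3371 + 5407 + 8898 + 19975 = 37651

37651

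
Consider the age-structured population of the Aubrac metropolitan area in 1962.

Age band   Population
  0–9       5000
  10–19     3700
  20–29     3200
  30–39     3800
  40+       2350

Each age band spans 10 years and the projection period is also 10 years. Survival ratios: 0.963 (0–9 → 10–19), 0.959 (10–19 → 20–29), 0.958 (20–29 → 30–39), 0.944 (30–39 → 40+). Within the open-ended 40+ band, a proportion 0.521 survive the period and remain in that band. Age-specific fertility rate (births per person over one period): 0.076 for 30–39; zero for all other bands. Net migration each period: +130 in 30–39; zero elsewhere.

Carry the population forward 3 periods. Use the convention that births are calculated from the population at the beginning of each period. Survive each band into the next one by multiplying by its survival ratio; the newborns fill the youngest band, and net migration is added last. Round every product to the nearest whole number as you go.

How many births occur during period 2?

243

Let band 1 be 0–9 through band 5 = 40+.
Period 1:
Births: 3800 × 0.076 = 289
Band 2: 5000 × 0.963 = 4815
Band 3: 3700 × 0.959 = 3548
Band 4: 3200 × 0.958 = 3066
Band 5: 3800 × 0.944 + 2350 × 0.521 = 3587 + 1224 = 4811
Net migration: Band 4 + 130 → 3196
Giving 289 / 4815 / 3548 / 3196 / 4811.
Period 2:
Births: 3196 × 0.076 = 243
Band 2: 289 × 0.963 = 278
Band 3: 4815 × 0.959 = 4618
Band 4: 3548 × 0.958 = 3399
Band 5: 3196 × 0.944 + 4811 × 0.521 = 3017 + 2507 = 5524
Net migration: Band 4 + 130 → 3529
Giving 243 / 278 / 4618 / 3529 / 5524.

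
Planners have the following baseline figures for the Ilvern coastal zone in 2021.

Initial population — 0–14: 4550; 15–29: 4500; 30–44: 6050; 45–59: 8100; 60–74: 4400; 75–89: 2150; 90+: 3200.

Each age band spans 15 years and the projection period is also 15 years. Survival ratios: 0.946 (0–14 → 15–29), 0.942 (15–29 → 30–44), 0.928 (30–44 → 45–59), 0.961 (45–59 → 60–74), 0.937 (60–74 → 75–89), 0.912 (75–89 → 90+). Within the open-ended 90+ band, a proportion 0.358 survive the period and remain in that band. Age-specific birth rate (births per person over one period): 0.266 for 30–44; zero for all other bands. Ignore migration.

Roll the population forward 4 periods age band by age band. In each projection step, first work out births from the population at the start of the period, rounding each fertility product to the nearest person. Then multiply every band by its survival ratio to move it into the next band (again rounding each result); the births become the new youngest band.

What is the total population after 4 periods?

18511

Period 1:
Births: 6050 × 0.266 = 1609
15–29: 4550 × 0.946 = 4304
30–44: 4500 × 0.942 = 4239
45–59: 6050 × 0.928 = 5614
60–74: 8100 × 0.961 = 7784
75–89: 4400 × 0.937 = 4123
90+: 2150 × 0.912 + 3200 × 0.358 = 1961 + 1146 = 3107
Giving 1609 / 4304 / 4239 / 5614 / 7784 / 4123 / 3107.
Period 2:
Births: 4239 × 0.266 = 1128
15–29: 1609 × 0.946 = 1522
30–44: 4304 × 0.942 = 4054
45–59: 4239 × 0.928 = 3934
60–74: 5614 × 0.961 = 5395
75–89: 7784 × 0.937 = 7294
90+: 4123 × 0.912 + 3107 × 0.358 = 3760 + 1112 = 4872
Giving 1128 / 1522 / 4054 / 3934 / 5395 / 7294 / 4872.
Period 3:
Births: 4054 × 0.266 = 1078
15–29: 1128 × 0.946 = 1067
30–44: 1522 × 0.942 = 1434
45–59: 4054 × 0.928 = 3762
60–74: 3934 × 0.961 = 3781
75–89: 5395 × 0.937 = 5055
90+: 7294 × 0.912 + 4872 × 0.358 = 6652 + 1744 = 8396
Giving 1078 / 1067 / 1434 / 3762 / 3781 / 5055 / 8396.
Period 4:
Births: 1434 × 0.266 = 381
15–29: 1078 × 0.946 = 1020
30–44: 1067 × 0.942 = 1005
45–59: 1434 × 0.928 = 1331
60–74: 3762 × 0.961 = 3615
75–89: 3781 × 0.937 = 3543
90+: 5055 × 0.912 + 8396 × 0.358 = 4610 + 3006 = 7616
Giving 381 / 1020 / 1005 / 1331 / 3615 / 3543 / 7616.
Total after period 4: 381 + 1020 + 1005 + 1331 + 3615 + 3543 + 7616 = 18511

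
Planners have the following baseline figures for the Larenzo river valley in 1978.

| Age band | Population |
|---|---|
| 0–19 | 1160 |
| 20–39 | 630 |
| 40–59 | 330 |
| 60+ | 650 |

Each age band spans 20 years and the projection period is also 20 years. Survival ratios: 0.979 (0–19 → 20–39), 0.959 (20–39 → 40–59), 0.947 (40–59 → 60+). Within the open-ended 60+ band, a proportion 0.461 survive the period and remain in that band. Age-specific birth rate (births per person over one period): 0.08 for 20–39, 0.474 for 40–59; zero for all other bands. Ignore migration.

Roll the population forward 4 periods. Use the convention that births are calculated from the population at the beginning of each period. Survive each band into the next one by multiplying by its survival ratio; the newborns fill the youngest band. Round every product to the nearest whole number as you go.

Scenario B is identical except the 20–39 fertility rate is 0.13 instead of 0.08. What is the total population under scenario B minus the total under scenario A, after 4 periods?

134

Let band 1 be 0–19 through band 4 = 60+.
Period 1:
Births: 630 × 0.08 = 50 ; 330 × 0.474 = 156 → 206
Band 2: 1160 × 0.979 = 1136
Band 3: 630 × 0.959 = 604
Band 4: 330 × 0.947 + 650 × 0.461 = 313 + 300 = 613
→ [206, 1136, 604, 613]
Period 2:
Births: 1136 × 0.08 = 91 ; 604 × 0.474 = 286 → 377
Band 2: 206 × 0.979 = 202
Band 3: 1136 × 0.959 = 1089
Band 4: 604 × 0.947 + 613 × 0.461 = 572 + 283 = 855
→ [377, 202, 1089, 855]
Period 3:
Births: 202 × 0.08 = 16 ; 1089 × 0.474 = 516 → 532
Band 2: 377 × 0.979 = 369
Band 3: 202 × 0.959 = 194
Band 4: 1089 × 0.947 + 855 × 0.461 = 1031 + 394 = 1425
→ [532, 369, 194, 1425]
Period 4:
Births: 369 × 0.08 = 30 ; 194 × 0.474 = 92 → 122
Band 2: 532 × 0.979 = 521
Band 3: 369 × 0.959 = 354
Band 4: 194 × 0.947 + 1425 × 0.461 = 184 + 657 = 841
→ [122, 521, 354, 841]
Scenario A total after 4 periods: 1838
Scenario B projection —
Period 1:
Births: 630 × 0.13 = 82 ; 330 × 0.474 = 156 → 238
Band 2: 1160 × 0.979 = 1136
Band 3: 630 × 0.959 = 604
Band 4: 330 × 0.947 + 650 × 0.461 = 313 + 300 = 613
→ [238, 1136, 604, 613]
Period 2:
Births: 1136 × 0.13 = 148 ; 604 × 0.474 = 286 → 434
Band 2: 238 × 0.979 = 233
Band 3: 1136 × 0.959 = 1089
Band 4: 604 × 0.947 + 613 × 0.461 = 572 + 283 = 855
→ [434, 233, 1089, 855]
Period 3:
Births: 233 × 0.13 = 30 ; 1089 × 0.474 = 516 → 546
Band 2: 434 × 0.979 = 425
Band 3: 233 × 0.959 = 223
Band 4: 1089 × 0.947 + 855 × 0.461 = 1031 + 394 = 1425
→ [546, 425, 223, 1425]
Period 4:
Births: 425 × 0.13 = 55 ; 223 × 0.474 = 106 → 161
Band 2: 546 × 0.979 = 535
Band 3: 425 × 0.959 = 408
Band 4: 223 × 0.947 + 1425 × 0.461 = 211 + 657 = 868
→ [161, 535, 408, 868]
Scenario B total after 4 periods: 1972
Difference B − A = 1972 − 1838 = 134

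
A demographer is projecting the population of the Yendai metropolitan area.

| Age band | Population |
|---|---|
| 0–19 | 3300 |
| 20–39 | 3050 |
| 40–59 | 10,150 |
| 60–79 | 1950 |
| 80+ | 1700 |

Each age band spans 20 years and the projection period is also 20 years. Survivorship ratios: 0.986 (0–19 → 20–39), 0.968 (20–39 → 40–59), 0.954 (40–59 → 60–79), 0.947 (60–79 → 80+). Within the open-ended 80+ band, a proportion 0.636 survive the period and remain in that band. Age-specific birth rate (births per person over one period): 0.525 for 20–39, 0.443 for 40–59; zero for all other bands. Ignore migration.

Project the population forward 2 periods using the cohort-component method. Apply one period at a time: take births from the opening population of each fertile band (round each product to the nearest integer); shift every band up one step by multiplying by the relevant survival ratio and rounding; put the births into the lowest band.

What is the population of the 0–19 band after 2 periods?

(Bands numbered youngest = 1 to oldest = 5.)
After projecting period 1:
Births: 3050 * 0.525 = 1601 ; 10150 * 0.443 = 4496 → total 6097
Band 2: 3300 * 0.986 = 3254
Band 3: 3050 * 0.968 = 2952
Band 4: 10150 * 0.954 = 9683
Band 5: 1950 * 0.947 + 1700 * 0.636 = 1847 + 1081 = 2928
Giving 6097 / 3254 / 2952 / 9683 / 2928.
After projecting period 2:
Births: 3254 * 0.525 = 1708 ; 2952 * 0.443 = 1308 → total 3016
Band 2: 6097 * 0.986 = 6012
Band 3: 3254 * 0.968 = 3150
Band 4: 2952 * 0.954 = 2816
Band 5: 9683 * 0.947 + 2928 * 0.636 = 9170 + 1862 = 11032
Giving 3016 / 6012 / 3150 / 2816 / 11032.

3016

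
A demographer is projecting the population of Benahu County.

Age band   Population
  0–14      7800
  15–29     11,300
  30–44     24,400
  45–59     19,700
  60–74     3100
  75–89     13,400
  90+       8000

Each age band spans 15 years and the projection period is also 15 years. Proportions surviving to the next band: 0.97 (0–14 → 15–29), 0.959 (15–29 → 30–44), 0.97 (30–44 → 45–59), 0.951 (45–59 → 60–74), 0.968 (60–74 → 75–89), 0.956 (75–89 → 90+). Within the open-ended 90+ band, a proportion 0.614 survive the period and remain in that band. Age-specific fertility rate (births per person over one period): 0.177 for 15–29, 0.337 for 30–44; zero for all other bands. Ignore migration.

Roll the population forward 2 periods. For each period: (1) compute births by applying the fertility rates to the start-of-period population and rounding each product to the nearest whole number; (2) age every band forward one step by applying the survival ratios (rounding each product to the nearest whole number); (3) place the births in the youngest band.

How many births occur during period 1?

Call the groups 1 to 7, youngest first.
Period 1.
Births: 11300 × 0.177 = 2000 ; 24400 × 0.337 = 8223 → total 10223
Group 2: 7800 × 0.97 = 7566
Group 3: 11300 × 0.959 = 10837
Group 4: 24400 × 0.97 = 23668
Group 5: 19700 × 0.951 = 18735
Group 6: 3100 × 0.968 = 3001
Group 7: 13400 × 0.956 + 8000 × 0.614 = 12810 + 4912 = 17722
→ [10223, 7566, 10837, 23668, 18735, 3001, 17722]

10223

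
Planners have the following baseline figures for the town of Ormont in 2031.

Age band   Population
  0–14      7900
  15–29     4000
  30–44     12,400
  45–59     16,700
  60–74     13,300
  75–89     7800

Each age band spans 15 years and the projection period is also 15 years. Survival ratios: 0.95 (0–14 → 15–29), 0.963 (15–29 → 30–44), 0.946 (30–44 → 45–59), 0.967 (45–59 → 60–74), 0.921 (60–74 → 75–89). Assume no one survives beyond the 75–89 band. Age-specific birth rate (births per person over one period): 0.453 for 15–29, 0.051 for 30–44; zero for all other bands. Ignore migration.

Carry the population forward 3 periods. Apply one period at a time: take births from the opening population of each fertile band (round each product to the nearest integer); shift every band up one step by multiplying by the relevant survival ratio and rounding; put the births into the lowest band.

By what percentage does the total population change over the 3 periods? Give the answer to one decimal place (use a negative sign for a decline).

After projecting period 1:
Births: 4000 * 0.453 = 1812  |  12400 * 0.051 = 632 → total 2444
15–29: 7900 * 0.95 = 7505
30–44: 4000 * 0.963 = 3852
45–59: 12400 * 0.946 = 11730
60–74: 16700 * 0.967 = 16149
75–89: 13300 * 0.921 = 12249
→ [2444, 7505, 3852, 11730, 16149, 12249]
After projecting period 2:
Births: 7505 * 0.453 = 3400  |  3852 * 0.051 = 196 → total 3596
15–29: 2444 * 0.95 = 2322
30–44: 7505 * 0.963 = 7227
45–59: 3852 * 0.946 = 3644
60–74: 11730 * 0.967 = 11343
75–89: 16149 * 0.921 = 14873
→ [3596, 2322, 7227, 3644, 11343, 14873]
After projecting period 3:
Births: 2322 * 0.453 = 1052  |  7227 * 0.051 = 369 → total 1421
15–29: 3596 * 0.95 = 3416
30–44: 2322 * 0.963 = 2236
45–59: 7227 * 0.946 = 6837
60–74: 3644 * 0.967 = 3524
75–89: 11343 * 0.921 = 10447
→ [1421, 3416, 2236, 6837, 3524, 10447]
Total: 62100 → 27881; change = -34219; percentage change = -55.1%

-55.1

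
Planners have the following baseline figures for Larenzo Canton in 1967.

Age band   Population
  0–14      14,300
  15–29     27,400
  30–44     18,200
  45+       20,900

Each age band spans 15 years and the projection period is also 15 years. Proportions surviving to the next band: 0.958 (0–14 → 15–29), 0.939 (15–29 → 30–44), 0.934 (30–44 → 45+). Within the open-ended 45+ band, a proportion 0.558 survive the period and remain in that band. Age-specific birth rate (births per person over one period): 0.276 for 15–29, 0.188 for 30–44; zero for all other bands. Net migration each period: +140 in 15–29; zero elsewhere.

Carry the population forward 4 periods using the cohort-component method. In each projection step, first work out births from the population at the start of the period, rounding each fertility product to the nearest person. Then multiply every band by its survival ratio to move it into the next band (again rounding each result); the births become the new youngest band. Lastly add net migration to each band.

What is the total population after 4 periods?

46015

Call the groups 1 to 4, youngest first.
After projecting period 1:
Births: 27400 × 0.276 = 7562  |  18200 × 0.188 = 3422 ⇒ total 10984
Group 2: 14300 × 0.958 = 13699
Group 3: 27400 × 0.939 = 25729
Group 4: 18200 × 0.934 + 20900 × 0.558 = 16999 + 11662 = 28661
Net migration: Group 2 + 140 → 13839
Population now: 0–14=10984, 15–29=13839, 30–44=25729, 45+=28661
After projecting period 2:
Births: 13839 × 0.276 = 3820  |  25729 × 0.188 = 4837 ⇒ total 8657
Group 2: 10984 × 0.958 = 10523
Group 3: 13839 × 0.939 = 12995
Group 4: 25729 × 0.934 + 28661 × 0.558 = 24031 + 15993 = 40024
Net migration: Group 2 + 140 → 10663
Population now: 0–14=8657, 15–29=10663, 30–44=12995, 45+=40024
After projecting period 3:
Births: 10663 × 0.276 = 2943  |  12995 × 0.188 = 2443 ⇒ total 5386
Group 2: 8657 × 0.958 = 8293
Group 3: 10663 × 0.939 = 10013
Group 4: 12995 × 0.934 + 40024 × 0.558 = 12137 + 22333 = 34470
Net migration: Group 2 + 140 → 8433
Population now: 0–14=5386, 15–29=8433, 30–44=10013, 45+=34470
After projecting period 4:
Births: 8433 × 0.276 = 2328  |  10013 × 0.188 = 1882 ⇒ total 4210
Group 2: 5386 × 0.958 = 5160
Group 3: 8433 × 0.939 = 7919
Group 4: 10013 × 0.934 + 34470 × 0.558 = 9352 + 19234 = 28586
Net migration: Group 2 + 140 → 5300
Population now: 0–14=4210, 15–29=5300, 30–44=7919, 45+=28586
Total after period 4: 4210 + 5300 + 7919 + 28586 = 46015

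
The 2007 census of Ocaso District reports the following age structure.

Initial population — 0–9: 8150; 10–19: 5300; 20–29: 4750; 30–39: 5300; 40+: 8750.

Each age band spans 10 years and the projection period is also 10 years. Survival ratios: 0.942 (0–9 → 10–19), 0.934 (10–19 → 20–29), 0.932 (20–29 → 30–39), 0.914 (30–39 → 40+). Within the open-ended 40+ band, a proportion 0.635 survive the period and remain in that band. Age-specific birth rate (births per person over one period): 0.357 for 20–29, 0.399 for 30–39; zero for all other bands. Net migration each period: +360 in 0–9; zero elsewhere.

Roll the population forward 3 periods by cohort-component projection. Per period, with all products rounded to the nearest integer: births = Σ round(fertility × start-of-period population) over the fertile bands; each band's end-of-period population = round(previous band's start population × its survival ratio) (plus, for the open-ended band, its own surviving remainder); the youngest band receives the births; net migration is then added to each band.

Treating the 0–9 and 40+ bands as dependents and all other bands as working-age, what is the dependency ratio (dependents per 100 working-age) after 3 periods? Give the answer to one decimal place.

112.3

Period 1.
Births: 4750 × 0.357 = 1696, 5300 × 0.399 = 2115 ⇒ total 3811
10–19: 8150 × 0.942 = 7677
20–29: 5300 × 0.934 = 4950
30–39: 4750 × 0.932 = 4427
40+: 5300 × 0.914 + 8750 × 0.635 = 4844 + 5556 = 10400
Net migration: 0–9 + 360 → 4171
Population now: 0–9=4171, 10–19=7677, 20–29=4950, 30–39=4427, 40+=10400
Period 2.
Births: 4950 × 0.357 = 1767, 4427 × 0.399 = 1766 ⇒ total 3533
10–19: 4171 × 0.942 = 3929
20–29: 7677 × 0.934 = 7170
30–39: 4950 × 0.932 = 4613
40+: 4427 × 0.914 + 10400 × 0.635 = 4046 + 6604 = 10650
Net migration: 0–9 + 360 → 3893
Population now: 0–9=3893, 10–19=3929, 20–29=7170, 30–39=4613, 40+=10650
Period 3.
Births: 7170 × 0.357 = 2560, 4613 × 0.399 = 1841 ⇒ total 4401
10–19: 3893 × 0.942 = 3667
20–29: 3929 × 0.934 = 3670
30–39: 7170 × 0.932 = 6682
40+: 4613 × 0.914 + 10650 × 0.635 = 4216 + 6763 = 10979
Net migration: 0–9 + 360 → 4761
Population now: 0–9=4761, 10–19=3667, 20–29=3670, 30–39=6682, 40+=10979
Dependents (band 0–9 + band 40+) = 4761 + 10979 = 15740; working-age = 14019; ratio = 15740/14019 × 100 = 112.3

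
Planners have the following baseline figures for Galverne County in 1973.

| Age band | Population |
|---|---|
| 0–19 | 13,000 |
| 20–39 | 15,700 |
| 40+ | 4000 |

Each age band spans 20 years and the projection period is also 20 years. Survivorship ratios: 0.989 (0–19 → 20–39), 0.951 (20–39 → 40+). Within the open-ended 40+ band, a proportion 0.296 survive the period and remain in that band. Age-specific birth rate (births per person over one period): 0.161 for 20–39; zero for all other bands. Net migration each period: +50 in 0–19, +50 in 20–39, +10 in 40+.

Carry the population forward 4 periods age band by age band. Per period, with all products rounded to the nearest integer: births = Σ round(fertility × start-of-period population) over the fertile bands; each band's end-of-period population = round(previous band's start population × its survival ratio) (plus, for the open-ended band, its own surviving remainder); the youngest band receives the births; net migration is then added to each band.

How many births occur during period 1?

2528

Call the groups 1 to 3, youngest first.
[period 1]
Births: 15700 × 0.161 = 2528
Group 2: 13000 × 0.989 = 12857
Group 3: 15700 × 0.951 + 4000 × 0.296 = 14931 + 1184 = 16115
Net migration: Group 1 + 50 → 2578; Group 2 + 50 → 12907; Group 3 + 10 → 16125
→ [2578, 12907, 16125]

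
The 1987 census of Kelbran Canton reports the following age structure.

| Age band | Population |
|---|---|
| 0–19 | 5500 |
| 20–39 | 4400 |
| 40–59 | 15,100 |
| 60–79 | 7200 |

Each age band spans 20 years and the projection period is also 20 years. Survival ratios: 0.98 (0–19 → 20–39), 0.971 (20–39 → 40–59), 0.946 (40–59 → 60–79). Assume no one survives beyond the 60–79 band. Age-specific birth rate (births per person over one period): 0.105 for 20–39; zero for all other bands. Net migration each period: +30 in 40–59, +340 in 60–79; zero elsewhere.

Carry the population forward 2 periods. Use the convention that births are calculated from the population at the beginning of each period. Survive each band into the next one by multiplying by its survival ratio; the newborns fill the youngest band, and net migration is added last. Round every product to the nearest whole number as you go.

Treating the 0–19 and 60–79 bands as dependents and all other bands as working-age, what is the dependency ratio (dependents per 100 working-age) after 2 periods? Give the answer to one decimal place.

87.0

Period 1:
Births: 4400 × 0.105 = 462
20–39: 5500 × 0.98 = 5390
40–59: 4400 × 0.971 = 4272
60–79: 15100 × 0.946 = 14285
Net migration: 40–59 + 30 → 4302; 60–79 + 340 → 14625
→ [462, 5390, 4302, 14625]
Period 2:
Births: 5390 × 0.105 = 566
20–39: 462 × 0.98 = 453
40–59: 5390 × 0.971 = 5234
60–79: 4302 × 0.946 = 4070
Net migration: 40–59 + 30 → 5264; 60–79 + 340 → 4410
→ [566, 453, 5264, 4410]
Dependents (band 0–19 + band 60–79) = 566 + 4410 = 4976; working-age = 5717; ratio = 4976/5717 × 100 = 87.0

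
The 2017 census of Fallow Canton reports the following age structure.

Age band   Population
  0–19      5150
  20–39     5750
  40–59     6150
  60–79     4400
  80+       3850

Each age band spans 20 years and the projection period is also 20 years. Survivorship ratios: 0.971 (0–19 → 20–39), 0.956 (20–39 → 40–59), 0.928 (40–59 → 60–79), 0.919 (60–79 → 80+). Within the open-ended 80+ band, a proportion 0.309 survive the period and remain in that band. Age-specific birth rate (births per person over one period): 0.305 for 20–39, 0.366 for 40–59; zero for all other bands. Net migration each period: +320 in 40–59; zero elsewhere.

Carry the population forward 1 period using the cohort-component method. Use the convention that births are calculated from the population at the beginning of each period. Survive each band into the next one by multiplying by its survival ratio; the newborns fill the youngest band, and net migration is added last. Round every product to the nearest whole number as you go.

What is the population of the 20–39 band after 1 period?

Let band 1 be 0–19 through band 5 = 80+.
[period 1]
Births: 5750 × 0.305 = 1754  |  6150 × 0.366 = 2251 ⇒ total 4005
Band 2: 5150 × 0.971 = 5001
Band 3: 5750 × 0.956 = 5497
Band 4: 6150 × 0.928 = 5707
Band 5: 4400 × 0.919 + 3850 × 0.309 = 4044 + 1190 = 5234
Net migration: Band 3 + 320 → 5817
→ [4005, 5001, 5817, 5707, 5234]

5001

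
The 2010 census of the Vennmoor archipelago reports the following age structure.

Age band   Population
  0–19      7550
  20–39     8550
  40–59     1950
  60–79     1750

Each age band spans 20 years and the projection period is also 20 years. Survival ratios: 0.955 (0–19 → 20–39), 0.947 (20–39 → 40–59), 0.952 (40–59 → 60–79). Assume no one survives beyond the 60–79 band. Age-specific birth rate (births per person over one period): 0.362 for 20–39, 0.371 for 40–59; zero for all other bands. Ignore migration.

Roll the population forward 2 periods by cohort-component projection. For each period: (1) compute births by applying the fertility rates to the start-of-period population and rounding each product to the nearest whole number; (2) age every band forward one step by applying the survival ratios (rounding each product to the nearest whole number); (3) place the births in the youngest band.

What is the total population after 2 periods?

Call the groups 1 to 4, youngest first.
After projecting period 1:
Births: 8550 × 0.362 = 3095, 1950 × 0.371 = 723 — total 3818
Group 2: 7550 × 0.955 = 7210
Group 3: 8550 × 0.947 = 8097
Group 4: 1950 × 0.952 = 1856
End of period: [3818, 7210, 8097, 1856]
After projecting period 2:
Births: 7210 × 0.362 = 2610, 8097 × 0.371 = 3004 — total 5614
Group 2: 3818 × 0.955 = 3646
Group 3: 7210 × 0.947 = 6828
Group 4: 8097 × 0.952 = 7708
End of period: [5614, 3646, 6828, 7708]
Total after period 2: 5614 + 3646 + 6828 + 7708 = 23796

23796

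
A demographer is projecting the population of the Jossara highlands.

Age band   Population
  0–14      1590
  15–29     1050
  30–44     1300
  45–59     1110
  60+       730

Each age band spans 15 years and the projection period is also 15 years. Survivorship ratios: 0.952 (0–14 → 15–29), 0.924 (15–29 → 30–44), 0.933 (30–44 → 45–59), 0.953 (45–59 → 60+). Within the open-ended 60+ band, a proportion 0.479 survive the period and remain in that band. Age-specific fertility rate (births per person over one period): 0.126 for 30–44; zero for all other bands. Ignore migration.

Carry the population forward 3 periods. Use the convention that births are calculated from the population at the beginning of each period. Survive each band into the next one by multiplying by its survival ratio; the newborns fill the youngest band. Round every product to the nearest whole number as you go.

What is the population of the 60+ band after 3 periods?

1739

Call the groups 1 to 5, youngest first.
[period 1]
Births: 1300 * 0.126 = 164
Group 2: 1590 * 0.952 = 1514
Group 3: 1050 * 0.924 = 970
Group 4: 1300 * 0.933 = 1213
Group 5: 1110 * 0.953 + 730 * 0.479 = 1058 + 350 = 1408
Population now: 0–14=164, 15–29=1514, 30–44=970, 45–59=1213, 60+=1408
[period 2]
Births: 970 * 0.126 = 122
Group 2: 164 * 0.952 = 156
Group 3: 1514 * 0.924 = 1399
Group 4: 970 * 0.933 = 905
Group 5: 1213 * 0.953 + 1408 * 0.479 = 1156 + 674 = 1830
Population now: 0–14=122, 15–29=156, 30–44=1399, 45–59=905, 60+=1830
[period 3]
Births: 1399 * 0.126 = 176
Group 2: 122 * 0.952 = 116
Group 3: 156 * 0.924 = 144
Group 4: 1399 * 0.933 = 1305
Group 5: 905 * 0.953 + 1830 * 0.479 = 862 + 877 = 1739
Population now: 0–14=176, 15–29=116, 30–44=144, 45–59=1305, 60+=1739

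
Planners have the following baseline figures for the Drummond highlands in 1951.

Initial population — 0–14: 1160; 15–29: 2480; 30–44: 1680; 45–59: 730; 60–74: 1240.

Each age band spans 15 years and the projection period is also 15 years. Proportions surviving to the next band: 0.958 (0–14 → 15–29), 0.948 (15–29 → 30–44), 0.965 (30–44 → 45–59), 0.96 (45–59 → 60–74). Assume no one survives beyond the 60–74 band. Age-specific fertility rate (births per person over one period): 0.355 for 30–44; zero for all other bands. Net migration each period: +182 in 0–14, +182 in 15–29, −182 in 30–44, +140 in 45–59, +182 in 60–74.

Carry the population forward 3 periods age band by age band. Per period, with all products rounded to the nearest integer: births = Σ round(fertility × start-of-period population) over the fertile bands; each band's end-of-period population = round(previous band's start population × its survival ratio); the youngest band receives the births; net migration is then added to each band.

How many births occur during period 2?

770

(Groups numbered youngest = 1 to oldest = 5.)
[period 1]
Births: 1680 * 0.355 = 596
Group 2: 1160 * 0.958 = 1111
Group 3: 2480 * 0.948 = 2351
Group 4: 1680 * 0.965 = 1621
Group 5: 730 * 0.96 = 701
Net migration: Group 1 + 182 → 778; Group 2 + 182 → 1293; Group 3 − 182 → 2169; Group 4 + 140 → 1761; Group 5 + 182 → 883
→ [778, 1293, 2169, 1761, 883]
[period 2]
Births: 2169 * 0.355 = 770
Group 2: 778 * 0.958 = 745
Group 3: 1293 * 0.948 = 1226
Group 4: 2169 * 0.965 = 2093
Group 5: 1761 * 0.96 = 1691
Net migration: Group 1 + 182 → 952; Group 2 + 182 → 927; Group 3 − 182 → 1044; Group 4 + 140 → 2233; Group 5 + 182 → 1873
→ [952, 927, 1044, 2233, 1873]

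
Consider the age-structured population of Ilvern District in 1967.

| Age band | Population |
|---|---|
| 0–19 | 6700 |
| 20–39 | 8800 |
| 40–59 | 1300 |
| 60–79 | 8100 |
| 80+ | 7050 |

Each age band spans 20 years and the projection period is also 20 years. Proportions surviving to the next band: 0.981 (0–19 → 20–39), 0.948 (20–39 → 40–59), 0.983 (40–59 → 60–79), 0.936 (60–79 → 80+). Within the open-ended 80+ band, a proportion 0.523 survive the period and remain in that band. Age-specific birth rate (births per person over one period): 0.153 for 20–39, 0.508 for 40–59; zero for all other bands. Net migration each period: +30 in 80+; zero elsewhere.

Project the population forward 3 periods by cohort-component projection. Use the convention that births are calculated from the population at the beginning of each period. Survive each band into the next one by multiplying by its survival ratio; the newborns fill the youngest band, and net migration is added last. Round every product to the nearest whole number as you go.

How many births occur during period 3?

[period 1]
Births: 8800 × 0.153 = 1346, 1300 × 0.508 = 660 — total 2006
20–39: 6700 × 0.981 = 6573
40–59: 8800 × 0.948 = 8342
60–79: 1300 × 0.983 = 1278
80+: 8100 × 0.936 + 7050 × 0.523 = 7582 + 3687 = 11269
Net migration: 80+ + 30 → 11299
→ [2006, 6573, 8342, 1278, 11299]
[period 2]
Births: 6573 × 0.153 = 1006, 8342 × 0.508 = 4238 — total 5244
20–39: 2006 × 0.981 = 1968
40–59: 6573 × 0.948 = 6231
60–79: 8342 × 0.983 = 8200
80+: 1278 × 0.936 + 11299 × 0.523 = 1196 + 5909 = 7105
Net migration: 80+ + 30 → 7135
→ [5244, 1968, 6231, 8200, 7135]
[period 3]
Births: 1968 × 0.153 = 301, 6231 × 0.508 = 3165 — total 3466
20–39: 5244 × 0.981 = 5144
40–59: 1968 × 0.948 = 1866
60–79: 6231 × 0.983 = 6125
80+: 8200 × 0.936 + 7135 × 0.523 = 7675 + 3732 = 11407
Net migration: 80+ + 30 → 11437
→ [3466, 5144, 1866, 6125, 11437]

3466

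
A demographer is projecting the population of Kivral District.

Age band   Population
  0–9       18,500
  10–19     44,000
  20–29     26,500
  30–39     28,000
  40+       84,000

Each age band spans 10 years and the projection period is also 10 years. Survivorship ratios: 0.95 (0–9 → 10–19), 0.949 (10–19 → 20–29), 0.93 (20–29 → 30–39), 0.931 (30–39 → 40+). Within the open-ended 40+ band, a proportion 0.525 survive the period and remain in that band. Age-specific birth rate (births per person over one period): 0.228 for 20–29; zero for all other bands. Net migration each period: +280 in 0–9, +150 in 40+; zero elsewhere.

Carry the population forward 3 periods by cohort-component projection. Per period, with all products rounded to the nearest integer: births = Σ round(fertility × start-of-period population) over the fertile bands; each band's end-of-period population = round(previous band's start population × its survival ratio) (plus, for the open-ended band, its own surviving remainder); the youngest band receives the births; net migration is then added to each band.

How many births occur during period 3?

3803

After projecting period 1:
Births: 26500 * 0.228 = 6042
10–19: 18500 * 0.95 = 17575
20–29: 44000 * 0.949 = 41756
30–39: 26500 * 0.93 = 24645
40+: 28000 * 0.931 + 84000 * 0.525 = 26068 + 44100 = 70168
Net migration: 0–9 + 280 → 6322; 40+ + 150 → 70318
Giving 6322 / 17575 / 41756 / 24645 / 70318.
After projecting period 2:
Births: 41756 * 0.228 = 9520
10–19: 6322 * 0.95 = 6006
20–29: 17575 * 0.949 = 16679
30–39: 41756 * 0.93 = 38833
40+: 24645 * 0.931 + 70318 * 0.525 = 22944 + 36917 = 59861
Net migration: 0–9 + 280 → 9800; 40+ + 150 → 60011
Giving 9800 / 6006 / 16679 / 38833 / 60011.
After projecting period 3:
Births: 16679 * 0.228 = 3803
10–19: 9800 * 0.95 = 9310
20–29: 6006 * 0.949 = 5700
30–39: 16679 * 0.93 = 15511
40+: 38833 * 0.931 + 60011 * 0.525 = 36154 + 31506 = 67660
Net migration: 0–9 + 280 → 4083; 40+ + 150 → 67810
Giving 4083 / 9310 / 5700 / 15511 / 67810.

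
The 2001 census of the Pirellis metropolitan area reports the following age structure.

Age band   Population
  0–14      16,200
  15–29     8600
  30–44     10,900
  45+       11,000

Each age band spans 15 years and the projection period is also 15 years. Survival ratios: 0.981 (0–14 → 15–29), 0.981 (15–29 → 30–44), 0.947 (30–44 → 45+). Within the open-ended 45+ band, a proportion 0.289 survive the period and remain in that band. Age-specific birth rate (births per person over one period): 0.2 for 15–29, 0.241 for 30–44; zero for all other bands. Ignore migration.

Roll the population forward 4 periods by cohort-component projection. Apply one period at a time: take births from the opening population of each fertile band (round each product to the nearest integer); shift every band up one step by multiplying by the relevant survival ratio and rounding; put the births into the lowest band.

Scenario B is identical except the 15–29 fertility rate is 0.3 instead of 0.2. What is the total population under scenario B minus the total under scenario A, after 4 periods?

4161

Let band 1 be 0–14 through band 4 = 45+.
After projecting period 1:
Births: 8600 × 0.2 = 1720, 10900 × 0.241 = 2627 → 4347
Band 2: 16200 × 0.981 = 15892
Band 3: 8600 × 0.981 = 8437
Band 4: 10900 × 0.947 + 11000 × 0.289 = 10322 + 3179 = 13501
Population now: 0–14=4347, 15–29=15892, 30–44=8437, 45+=13501
After projecting period 2:
Births: 15892 × 0.2 = 3178, 8437 × 0.241 = 2033 → 5211
Band 2: 4347 × 0.981 = 4264
Band 3: 15892 × 0.981 = 15590
Band 4: 8437 × 0.947 + 13501 × 0.289 = 7990 + 3902 = 11892
Population now: 0–14=5211, 15–29=4264, 30–44=15590, 45+=11892
After projecting period 3:
Births: 4264 × 0.2 = 853, 15590 × 0.241 = 3757 → 4610
Band 2: 5211 × 0.981 = 5112
Band 3: 4264 × 0.981 = 4183
Band 4: 15590 × 0.947 + 11892 × 0.289 = 14764 + 3437 = 18201
Population now: 0–14=4610, 15–29=5112, 30–44=4183, 45+=18201
After projecting period 4:
Births: 5112 × 0.2 = 1022, 4183 × 0.241 = 1008 → 2030
Band 2: 4610 × 0.981 = 4522
Band 3: 5112 × 0.981 = 5015
Band 4: 4183 × 0.947 + 18201 × 0.289 = 3961 + 5260 = 9221
Population now: 0–14=2030, 15–29=4522, 30–44=5015, 45+=9221
Scenario A total after 4 periods: 20788
Scenario B projection —
After projecting period 1:
Births: 8600 × 0.3 = 2580, 10900 × 0.241 = 2627 → 5207
Band 2: 16200 × 0.981 = 15892
Band 3: 8600 × 0.981 = 8437
Band 4: 10900 × 0.947 + 11000 × 0.289 = 10322 + 3179 = 13501
Population now: 0–14=5207, 15–29=15892, 30–44=8437, 45+=13501
After projecting period 2:
Births: 15892 × 0.3 = 4768, 8437 × 0.241 = 2033 → 6801
Band 2: 5207 × 0.981 = 5108
Band 3: 15892 × 0.981 = 15590
Band 4: 8437 × 0.947 + 13501 × 0.289 = 7990 + 3902 = 11892
Population now: 0–14=6801, 15–29=5108, 30–44=15590, 45+=11892
After projecting period 3:
Births: 5108 × 0.3 = 1532, 15590 × 0.241 = 3757 → 5289
Band 2: 6801 × 0.981 = 6672
Band 3: 5108 × 0.981 = 5011
Band 4: 15590 × 0.947 + 11892 × 0.289 = 14764 + 3437 = 18201
Population now: 0–14=5289, 15–29=6672, 30–44=5011, 45+=18201
After projecting period 4:
Births: 6672 × 0.3 = 2002, 5011 × 0.241 = 1208 → 3210
Band 2: 5289 × 0.981 = 5189
Band 3: 6672 × 0.981 = 6545
Band 4: 5011 × 0.947 + 18201 × 0.289 = 4745 + 5260 = 10005
Population now: 0–14=3210, 15–29=5189, 30–44=6545, 45+=10005
Scenario B total after 4 periods: 24949
Difference B − A = 24949 − 20788 = 4161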